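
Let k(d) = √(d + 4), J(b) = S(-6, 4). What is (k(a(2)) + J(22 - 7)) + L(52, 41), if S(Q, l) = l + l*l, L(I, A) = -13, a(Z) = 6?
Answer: 7 + √10 ≈ 10.162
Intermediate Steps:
S(Q, l) = l + l²
J(b) = 20 (J(b) = 4*(1 + 4) = 4*5 = 20)
k(d) = √(4 + d)
(k(a(2)) + J(22 - 7)) + L(52, 41) = (√(4 + 6) + 20) - 13 = (√10 + 20) - 13 = (20 + √10) - 13 = 7 + √10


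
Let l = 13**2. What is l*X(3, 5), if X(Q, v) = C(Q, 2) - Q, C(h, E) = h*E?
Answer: 507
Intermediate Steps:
C(h, E) = E*h
l = 169
X(Q, v) = Q (X(Q, v) = 2*Q - Q = Q)
l*X(3, 5) = 169*3 = 507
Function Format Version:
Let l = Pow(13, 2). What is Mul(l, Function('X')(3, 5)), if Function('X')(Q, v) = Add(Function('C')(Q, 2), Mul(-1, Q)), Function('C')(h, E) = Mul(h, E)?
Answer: 507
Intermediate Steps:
Function('C')(h, E) = Mul(E, h)
l = 169
Function('X')(Q, v) = Q (Function('X')(Q, v) = Add(Mul(2, Q), Mul(-1, Q)) = Q)
Mul(l, Function('X')(3, 5)) = Mul(169, 3) = 507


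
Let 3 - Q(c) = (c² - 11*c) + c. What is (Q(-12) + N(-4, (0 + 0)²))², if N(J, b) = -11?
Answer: 73984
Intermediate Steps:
Q(c) = 3 - c² + 10*c (Q(c) = 3 - ((c² - 11*c) + c) = 3 - (c² - 10*c) = 3 + (-c² + 10*c) = 3 - c² + 10*c)
(Q(-12) + N(-4, (0 + 0)²))² = ((3 - 1*(-12)² + 10*(-12)) - 11)² = ((3 - 1*144 - 120) - 11)² = ((3 - 144 - 120) - 11)² = (-261 - 11)² = (-272)² = 73984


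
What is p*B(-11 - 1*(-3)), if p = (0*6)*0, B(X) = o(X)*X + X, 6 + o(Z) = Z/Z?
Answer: 0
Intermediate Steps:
o(Z) = -5 (o(Z) = -6 + Z/Z = -6 + 1 = -5)
B(X) = -4*X (B(X) = -5*X + X = -4*X)
p = 0 (p = 0*0 = 0)
p*B(-11 - 1*(-3)) = 0*(-4*(-11 - 1*(-3))) = 0*(-4*(-11 + 3)) = 0*(-4*(-8)) = 0*32 = 0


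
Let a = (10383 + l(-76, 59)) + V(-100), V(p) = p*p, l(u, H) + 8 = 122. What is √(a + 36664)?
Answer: √57161 ≈ 239.08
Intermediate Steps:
l(u, H) = 114 (l(u, H) = -8 + 122 = 114)
V(p) = p²
a = 20497 (a = (10383 + 114) + (-100)² = 10497 + 10000 = 20497)
√(a + 36664) = √(20497 + 36664) = √57161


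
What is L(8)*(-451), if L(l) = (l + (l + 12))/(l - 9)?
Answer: 12628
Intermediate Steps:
L(l) = (12 + 2*l)/(-9 + l) (L(l) = (l + (12 + l))/(-9 + l) = (12 + 2*l)/(-9 + l))
L(8)*(-451) = (2*(6 + 8)/(-9 + 8))*(-451) = (2*14/(-1))*(-451) = (2*(-1)*14)*(-451) = -28*(-451) = 12628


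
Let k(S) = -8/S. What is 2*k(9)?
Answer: -16/9 ≈ -1.7778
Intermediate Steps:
2*k(9) = 2*(-8/9) = -16/9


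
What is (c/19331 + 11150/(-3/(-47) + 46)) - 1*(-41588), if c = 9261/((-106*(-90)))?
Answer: 371138939981597/8872542380 ≈ 41830.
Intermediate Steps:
c = 1029/1060 (c = 9261/9540 = 9261*(1/9540) = 1029/1060 ≈ 0.97075)
(c/19331 + 11150/(-3/(-47) + 46)) - 1*(-41588) = ((1029/1060)/19331 + 11150/(-3/(-47) + 46)) - 1*(-41588) = ((1029/1060)*(1/19331) + 11150/(-3*(-1/47) + 46)) + 41588 = (1029/20490860 + 11150/(3/47 + 46)) + 41588 = (1029/20490860 + 11150/(2165/47)) + 41588 = (1029/20490860 + 11150*(47/2165)) + 41588 = (1029/20490860 + 104810/433) + 41588 = 2147647482157/8872542380 + 41588 = 371138939981597/8872542380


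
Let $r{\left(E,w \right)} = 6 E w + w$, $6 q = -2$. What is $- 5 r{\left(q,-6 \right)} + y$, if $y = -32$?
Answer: $-62$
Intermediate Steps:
$q = - \frac{1}{3}$ ($q = \frac{1}{6} \left(-2\right) = - \frac{1}{3} \approx -0.33333$)
$r{\left(E,w \right)} = w + 6 E w$ ($r{\left(E,w \right)} = 6 E w + w = w + 6 E w$)
$- 5 r{\left(q,-6 \right)} + y = - 5 \left(- 6 \left(1 + 6 \left(- \frac{1}{3}\right)\right)\right) - 32 = - 5 \left(- 6 \left(1 - 2\right)\right) - 32 = - 5 \left(\left(-6\right) \left(-1\right)\right) - 32 = \left(-5\right) 6 - 32 = -30 - 32 = -62$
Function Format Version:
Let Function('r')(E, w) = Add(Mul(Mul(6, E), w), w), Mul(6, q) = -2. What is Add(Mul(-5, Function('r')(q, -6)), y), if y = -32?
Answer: -62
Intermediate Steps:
q = Rational(-1, 3) (q = Mul(Rational(1, 6), -2) = Rational(-1, 3) ≈ -0.33333)
Function('r')(E, w) = Add(w, Mul(6, E, w)) (Function('r')(E, w) = Add(Mul(6, E, w), w) = Add(w, Mul(6, E, w)))
Add(Mul(-5, Function('r')(q, -6)), y) = Add(Mul(-5, Mul(-6, Add(1, Mul(6, Rational(-1, 3))))), -32) = Add(Mul(-5, Mul(-6, Add(1, -2))), -32) = Add(Mul(-5, Mul(-6, -1)), -32) = Add(Mul(-5, 6), -32) = Add(-30, -32) = -62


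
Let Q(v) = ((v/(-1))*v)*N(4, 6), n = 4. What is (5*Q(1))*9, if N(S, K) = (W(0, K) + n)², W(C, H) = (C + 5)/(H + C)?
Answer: -4205/4 ≈ -1051.3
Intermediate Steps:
W(C, H) = (5 + C)/(C + H)
N(S, K) = (4 + 5/K)² (N(S, K) = ((5 + 0)/(0 + K) + 4)² = (5/K + 4)² = (4 + 5/K)²)
Q(v) = -841*v²/36 (Q(v) = ((v/(-1))*v)*((5 + 4*6)²/6²) = ((v*(-1))*v)*((5 + 24)²/36) = ((-v)*v)*((1/36)*29²) = (-v²)*((1/36)*841) = -v²*(841/36) = -841*v²/36)
(5*Q(1))*9 = (5*(-841/36*1²))*9 = (5*(-841/36*1))*9 = (5*(-841/36))*9 = -4205/36*9 = -4205/4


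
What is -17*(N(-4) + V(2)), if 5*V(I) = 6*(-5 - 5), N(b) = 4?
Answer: 136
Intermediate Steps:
V(I) = -12 (V(I) = (6*(-5 - 5))/5 = (6*(-10))/5 = (⅕)*(-60) = -12)
-17*(N(-4) + V(2)) = -17*(4 - 12) = -17*(-8) = 136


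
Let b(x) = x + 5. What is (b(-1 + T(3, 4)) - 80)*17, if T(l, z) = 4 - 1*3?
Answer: -1275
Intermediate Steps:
T(l, z) = 1 (T(l, z) = 4 - 3 = 1)
b(x) = 5 + x
(b(-1 + T(3, 4)) - 80)*17 = ((5 + (-1 + 1)) - 80)*17 = ((5 + 0) - 80)*17 = (5 - 80)*17 = -75*17 = -1275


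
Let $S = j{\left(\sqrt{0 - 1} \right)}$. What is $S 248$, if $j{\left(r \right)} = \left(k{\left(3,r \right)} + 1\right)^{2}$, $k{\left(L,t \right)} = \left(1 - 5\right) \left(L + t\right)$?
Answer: $26040 + 21824 i \approx 26040.0 + 21824.0 i$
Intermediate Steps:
$k{\left(L,t \right)} = - 4 L - 4 t$ ($k{\left(L,t \right)} = - 4 \left(L + t\right) = - 4 L - 4 t$)
$j{\left(r \right)} = \left(-11 - 4 r\right)^{2}$ ($j{\left(r \right)} = \left(\left(\left(-4\right) 3 - 4 r\right) + 1\right)^{2} = \left(\left(-12 - 4 r\right) + 1\right)^{2} = \left(-11 - 4 r\right)^{2}$)
$S = \left(11 + 4 i\right)^{2}$ ($S = \left(11 + 4 \sqrt{0 - 1}\right)^{2} = \left(11 + 4 \sqrt{-1}\right)^{2} = \left(11 + 4 i\right)^{2} \approx 105.0 + 88.0 i$)
$S 248 = \left(105 + 88 i\right) 248 = 26040 + 21824 i$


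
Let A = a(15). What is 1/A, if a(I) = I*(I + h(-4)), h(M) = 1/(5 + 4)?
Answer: 3/680 ≈ 0.0044118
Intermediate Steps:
h(M) = ⅑ (h(M) = 1/9 = ⅑)
a(I) = I*(⅑ + I) (a(I) = I*(I + ⅑) = I*(⅑ + I))
A = 680/3 (A = 15*(⅑ + 15) = 15*(136/9) = 680/3 ≈ 226.67)
1/A = 1/(680/3) = 3/680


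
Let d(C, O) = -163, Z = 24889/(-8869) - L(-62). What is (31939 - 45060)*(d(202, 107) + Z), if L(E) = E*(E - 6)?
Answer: 509911451040/8869 ≈ 5.7494e+7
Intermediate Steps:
L(E) = E*(-6 + E)
Z = -37416593/8869 (Z = 24889/(-8869) - (-62)*(-6 - 62) = 24889*(-1/8869) - (-62)*(-68) = -24889/8869 - 1*4216 = -24889/8869 - 4216 = -37416593/8869 ≈ -4218.8)
(31939 - 45060)*(d(202, 107) + Z) = (31939 - 45060)*(-163 - 37416593/8869) = -13121*(-38862240/8869) = 509911451040/8869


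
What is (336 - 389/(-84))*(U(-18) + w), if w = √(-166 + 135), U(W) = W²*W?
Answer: -13905918/7 + 28613*I*√31/84 ≈ -1.9866e+6 + 1896.6*I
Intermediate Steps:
U(W) = W³
w = I*√31 (w = √(-31) = I*√31 ≈ 5.5678*I)
(336 - 389/(-84))*(U(-18) + w) = (336 - 389/(-84))*((-18)³ + I*√31) = (336 - 389*(-1/84))*(-5832 + I*√31) = (336 + 389/84)*(-5832 + I*√31) = 28613*(-5832 + I*√31)/84 = -13905918/7 + 28613*I*√31/84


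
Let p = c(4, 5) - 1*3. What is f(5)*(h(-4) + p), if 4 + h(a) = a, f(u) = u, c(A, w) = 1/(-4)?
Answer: -225/4 ≈ -56.250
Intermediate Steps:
c(A, w) = -¼
h(a) = -4 + a
p = -13/4 (p = -¼ - 1*3 = -¼ - 3 = -13/4 ≈ -3.2500)
f(5)*(h(-4) + p) = 5*((-4 - 4) - 13/4) = 5*(-8 - 13/4) = 5*(-45/4) = -225/4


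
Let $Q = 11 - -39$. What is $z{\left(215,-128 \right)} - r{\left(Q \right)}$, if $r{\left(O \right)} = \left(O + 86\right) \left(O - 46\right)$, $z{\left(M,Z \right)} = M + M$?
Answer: $-114$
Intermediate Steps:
$Q = 50$ ($Q = 11 + 39 = 50$)
$z{\left(M,Z \right)} = 2 M$
$r{\left(O \right)} = \left(-46 + O\right) \left(86 + O\right)$ ($r{\left(O \right)} = \left(86 + O\right) \left(-46 + O\right) = \left(-46 + O\right) \left(86 + O\right)$)
$z{\left(215,-128 \right)} - r{\left(Q \right)} = 2 \cdot 215 - \left(-3956 + 50^{2} + 40 \cdot 50\right) = 430 - \left(-3956 + 2500 + 2000\right) = 430 - 544 = -114$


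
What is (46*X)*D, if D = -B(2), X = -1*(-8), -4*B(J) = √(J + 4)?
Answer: 92*√6 ≈ 225.35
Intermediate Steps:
B(J) = -√(4 + J)/4 (B(J) = -√(J + 4)/4 = -√(4 + J)/4)
X = 8
D = √6/4 (D = -(-1)*√(4 + 2)/4 = -(-1)*√6/4 = √6/4 ≈ 0.61237)
(46*X)*D = (46*8)*(√6/4) = 368*(√6/4) = 92*√6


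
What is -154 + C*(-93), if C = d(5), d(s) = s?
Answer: -619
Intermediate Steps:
C = 5
-154 + C*(-93) = -154 + 5*(-93) = -154 - 465 = -619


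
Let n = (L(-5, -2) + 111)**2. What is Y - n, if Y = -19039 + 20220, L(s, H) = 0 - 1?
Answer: -10919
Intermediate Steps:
L(s, H) = -1
n = 12100 (n = (-1 + 111)**2 = 110**2 = 12100)
Y = 1181
Y - n = 1181 - 1*12100 = 1181 - 12100 = -10919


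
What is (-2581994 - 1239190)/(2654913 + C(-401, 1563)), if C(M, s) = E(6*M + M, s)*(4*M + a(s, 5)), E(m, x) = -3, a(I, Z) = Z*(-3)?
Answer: -212288/147765 ≈ -1.4367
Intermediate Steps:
a(I, Z) = -3*Z
C(M, s) = 45 - 12*M (C(M, s) = -3*(4*M - 3*5) = -3*(4*M - 15) = -3*(-15 + 4*M) = 45 - 12*M)
(-2581994 - 1239190)/(2654913 + C(-401, 1563)) = (-2581994 - 1239190)/(2654913 + (45 - 12*(-401))) = -3821184/(2654913 + (45 + 4812)) = -3821184/(2654913 + 4857) = -3821184/2659770 = -3821184*1/2659770 = -212288/147765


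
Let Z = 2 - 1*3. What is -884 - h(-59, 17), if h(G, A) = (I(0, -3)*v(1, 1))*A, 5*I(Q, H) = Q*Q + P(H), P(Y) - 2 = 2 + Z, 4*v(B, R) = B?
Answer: -17731/20 ≈ -886.55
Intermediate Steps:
Z = -1 (Z = 2 - 3 = -1)
v(B, R) = B/4
P(Y) = 3 (P(Y) = 2 + (2 - 1) = 2 + 1 = 3)
I(Q, H) = 3/5 + Q**2/5 (I(Q, H) = (Q*Q + 3)/5 = (Q**2 + 3)/5 = (3 + Q**2)/5 = 3/5 + Q**2/5)
h(G, A) = 3*A/20 (h(G, A) = ((3/5 + (1/5)*0**2)*((1/4)*1))*A = ((3/5 + (1/5)*0)*(1/4))*A = ((3/5 + 0)*(1/4))*A = ((3/5)*(1/4))*A = 3*A/20)
-884 - h(-59, 17) = -884 - 3*17/20 = -884 - 1*51/20 = -884 - 51/20 = -17731/20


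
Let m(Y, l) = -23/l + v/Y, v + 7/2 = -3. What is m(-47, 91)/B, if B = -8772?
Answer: 979/75035688 ≈ 1.3047e-5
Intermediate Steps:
v = -13/2 (v = -7/2 - 3 = -13/2 ≈ -6.5000)
m(Y, l) = -23/l - 13/(2*Y)
m(-47, 91)/B = (-23/91 - 13/2/(-47))/(-8772) = (-23*1/91 - 13/2*(-1/47))*(-1/8772) = (-23/91 + 13/94)*(-1/8772) = -979/8554*(-1/8772) = 979/75035688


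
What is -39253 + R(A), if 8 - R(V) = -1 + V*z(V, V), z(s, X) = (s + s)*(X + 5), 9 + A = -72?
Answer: 958028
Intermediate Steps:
A = -81 (A = -9 - 72 = -81)
z(s, X) = 2*s*(5 + X) (z(s, X) = (2*s)*(5 + X) = 2*s*(5 + X))
R(V) = 9 - 2*V²*(5 + V) (R(V) = 8 - (-1 + V*(2*V*(5 + V))) = 8 - (-1 + 2*V²*(5 + V)) = 8 + (1 - 2*V²*(5 + V)) = 9 - 2*V²*(5 + V))
-39253 + R(A) = -39253 + (9 - 2*(-81)²*(5 - 81)) = -39253 + (9 - 2*6561*(-76)) = -39253 + (9 + 997272) = -39253 + 997281 = 958028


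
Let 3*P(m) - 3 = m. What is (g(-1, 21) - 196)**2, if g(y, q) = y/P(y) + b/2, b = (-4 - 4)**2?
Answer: 109561/4 ≈ 27390.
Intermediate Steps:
b = 64 (b = (-8)**2 = 64)
P(m) = 1 + m/3
g(y, q) = 32 + y/(1 + y/3) (g(y, q) = y/(1 + y/3) + 64/2 = y/(1 + y/3) + 64*(1/2) = y/(1 + y/3) + 32 = 32 + y/(1 + y/3))
(g(-1, 21) - 196)**2 = ((96 + 35*(-1))/(3 - 1) - 196)**2 = ((96 - 35)/2 - 196)**2 = ((1/2)*61 - 196)**2 = (61/2 - 196)**2 = (-331/2)**2 = 109561/4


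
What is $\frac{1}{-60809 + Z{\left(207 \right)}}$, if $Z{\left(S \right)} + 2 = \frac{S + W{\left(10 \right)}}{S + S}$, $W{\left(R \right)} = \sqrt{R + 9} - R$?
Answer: $- \frac{579037811}{35211592792235} - \frac{23 \sqrt{19}}{35211592792235} \approx -1.6445 \cdot 10^{-5}$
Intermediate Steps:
$W{\left(R \right)} = \sqrt{9 + R} - R$
$Z{\left(S \right)} = -2 + \frac{-10 + S + \sqrt{19}}{2 S}$ ($Z{\left(S \right)} = -2 + \frac{S + \left(\sqrt{9 + 10} - 10\right)}{S + S} = -2 + \frac{S - \left(10 - \sqrt{19}\right)}{2 S} = -2 + \left(S - \left(10 - \sqrt{19}\right)\right) \frac{1}{2 S} = -2 + \left(-10 + S + \sqrt{19}\right) \frac{1}{2 S} = -2 + \frac{-10 + S + \sqrt{19}}{2 S}$)
$\frac{1}{-60809 + Z{\left(207 \right)}} = \frac{1}{-60809 + \frac{-10 + \sqrt{19} - 621}{2 \cdot 207}} = \frac{1}{-60809 + \frac{1}{2} \cdot \frac{1}{207} \left(-10 + \sqrt{19} - 621\right)} = \frac{1}{-60809 + \frac{1}{2} \cdot \frac{1}{207} \left(-631 + \sqrt{19}\right)} = \frac{1}{-60809 - \left(\frac{631}{414} - \frac{\sqrt{19}}{414}\right)} = \frac{1}{- \frac{25175557}{414} + \frac{\sqrt{19}}{414}}$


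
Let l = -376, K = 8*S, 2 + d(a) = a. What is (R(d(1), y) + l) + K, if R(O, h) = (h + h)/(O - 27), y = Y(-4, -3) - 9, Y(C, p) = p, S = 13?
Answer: -1898/7 ≈ -271.14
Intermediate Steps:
d(a) = -2 + a
K = 104 (K = 8*13 = 104)
y = -12 (y = -3 - 9 = -12)
R(O, h) = 2*h/(-27 + O) (R(O, h) = (2*h)/(-27 + O) = 2*h/(-27 + O))
(R(d(1), y) + l) + K = (2*(-12)/(-27 + (-2 + 1)) - 376) + 104 = (2*(-12)/(-27 - 1) - 376) + 104 = (2*(-12)/(-28) - 376) + 104 = (2*(-12)*(-1/28) - 376) + 104 = (6/7 - 376) + 104 = -2626/7 + 104 = -1898/7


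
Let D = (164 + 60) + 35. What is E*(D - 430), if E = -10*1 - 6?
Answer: 2736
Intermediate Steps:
D = 259 (D = 224 + 35 = 259)
E = -16 (E = -10 - 6 = -16)
E*(D - 430) = -16*(259 - 430) = -16*(-171) = 2736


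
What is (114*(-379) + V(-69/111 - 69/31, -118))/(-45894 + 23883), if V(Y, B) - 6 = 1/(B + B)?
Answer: 10195201/5194596 ≈ 1.9627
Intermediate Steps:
V(Y, B) = 6 + 1/(2*B) (V(Y, B) = 6 + 1/(B + B) = 6 + 1/(2*B))
(114*(-379) + V(-69/111 - 69/31, -118))/(-45894 + 23883) = (114*(-379) + (6 + (1/2)/(-118)))/(-45894 + 23883) = (-43206 + (6 + (1/2)*(-1/118)))/(-22011) = (-43206 + (6 - 1/236))*(-1/22011) = (-43206 + 1415/236)*(-1/22011) = -10195201/236*(-1/22011) = 10195201/5194596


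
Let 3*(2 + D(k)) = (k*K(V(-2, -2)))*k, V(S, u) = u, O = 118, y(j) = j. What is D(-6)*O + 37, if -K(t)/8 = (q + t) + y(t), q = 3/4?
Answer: 36617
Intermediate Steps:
q = 3/4 (q = 3*(1/4) = 3/4 ≈ 0.75000)
K(t) = -6 - 16*t (K(t) = -8*((3/4 + t) + t) = -8*(3/4 + 2*t) = -6 - 16*t)
D(k) = -2 + 26*k**2/3 (D(k) = -2 + ((k*(-6 - 16*(-2)))*k)/3 = -2 + ((k*(-6 + 32))*k)/3 = -2 + ((k*26)*k)/3 = -2 + ((26*k)*k)/3 = -2 + (26*k**2)/3 = -2 + 26*k**2/3)
D(-6)*O + 37 = (-2 + (26/3)*(-6)**2)*118 + 37 = (-2 + (26/3)*36)*118 + 37 = (-2 + 312)*118 + 37 = 310*118 + 37 = 36580 + 37 = 36617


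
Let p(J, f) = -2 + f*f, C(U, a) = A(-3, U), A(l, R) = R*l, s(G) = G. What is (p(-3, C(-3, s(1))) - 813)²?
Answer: 538756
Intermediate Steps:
C(U, a) = -3*U (C(U, a) = U*(-3) = -3*U)
p(J, f) = -2 + f²
(p(-3, C(-3, s(1))) - 813)² = ((-2 + (-3*(-3))²) - 813)² = ((-2 + 9²) - 813)² = ((-2 + 81) - 813)² = (79 - 813)² = (-734)² = 538756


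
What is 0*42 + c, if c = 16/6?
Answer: 8/3 ≈ 2.6667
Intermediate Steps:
c = 8/3 (c = 16*(⅙) = 8/3 ≈ 2.6667)
0*42 + c = 0*42 + 8/3 = 0 + 8/3 = 8/3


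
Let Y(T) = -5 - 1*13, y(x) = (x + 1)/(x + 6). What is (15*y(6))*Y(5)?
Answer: -315/2 ≈ -157.50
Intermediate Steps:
y(x) = (1 + x)/(6 + x)
Y(T) = -18 (Y(T) = -5 - 13 = -18)
(15*y(6))*Y(5) = (15*((1 + 6)/(6 + 6)))*(-18) = (15*(7/12))*(-18) = (35/4)*(-18) = -315/2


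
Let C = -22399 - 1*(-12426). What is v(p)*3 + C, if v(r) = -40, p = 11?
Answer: -10093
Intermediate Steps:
C = -9973 (C = -22399 + 12426 = -9973)
v(p)*3 + C = -40*3 - 9973 = -120 - 9973 = -10093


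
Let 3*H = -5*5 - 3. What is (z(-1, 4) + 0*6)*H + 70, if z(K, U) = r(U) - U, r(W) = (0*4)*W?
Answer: 322/3 ≈ 107.33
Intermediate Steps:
r(W) = 0 (r(W) = 0*W = 0)
z(K, U) = -U (z(K, U) = 0 - U = -U)
H = -28/3 (H = (-5*5 - 3)/3 = (-25 - 3)/3 = (⅓)*(-28) = -28/3 ≈ -9.3333)
(z(-1, 4) + 0*6)*H + 70 = (-1*4 + 0*6)*(-28/3) + 70 = (-4 + 0)*(-28/3) + 70 = -4*(-28/3) + 70 = 112/3 + 70 = 322/3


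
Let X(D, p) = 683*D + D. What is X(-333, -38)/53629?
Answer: -227772/53629 ≈ -4.2472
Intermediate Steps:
X(D, p) = 684*D
X(-333, -38)/53629 = (684*(-333))/53629 = -227772*1/53629 = -227772/53629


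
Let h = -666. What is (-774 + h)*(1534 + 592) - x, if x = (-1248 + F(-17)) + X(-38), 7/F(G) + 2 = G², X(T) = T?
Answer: -125466315/41 ≈ -3.0602e+6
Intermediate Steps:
F(G) = 7/(-2 + G²)
x = -52725/41 (x = (-1248 + 7/(-2 + (-17)²)) - 38 = (-1248 + 7/(-2 + 289)) - 38 = (-1248 + 7/287) - 38 = (-1248 + 7*(1/287)) - 38 = (-1248 + 1/41) - 38 = -51167/41 - 38 = -52725/41 ≈ -1286.0)
(-774 + h)*(1534 + 592) - x = (-774 - 666)*(1534 + 592) - 1*(-52725/41) = -1440*2126 + 52725/41 = -3061440 + 52725/41 = -125466315/41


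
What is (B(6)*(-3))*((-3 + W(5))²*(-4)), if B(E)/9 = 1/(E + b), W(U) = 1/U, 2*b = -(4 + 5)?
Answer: 14112/25 ≈ 564.48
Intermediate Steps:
b = -9/2 (b = (-(4 + 5))/2 = (-1*9)/2 = (½)*(-9) = -9/2 ≈ -4.5000)
B(E) = 9/(-9/2 + E) (B(E) = 9/(E - 9/2) = 9/(-9/2 + E))
(B(6)*(-3))*((-3 + W(5))²*(-4)) = ((18/(-9 + 2*6))*(-3))*((-3 + 1/5)²*(-4)) = ((18/(-9 + 12))*(-3))*((-3 + ⅕)²*(-4)) = ((18/3)*(-3))*((-14/5)²*(-4)) = ((18*(⅓))*(-3))*((196/25)*(-4)) = (6*(-3))*(-784/25) = -18*(-784/25) = 14112/25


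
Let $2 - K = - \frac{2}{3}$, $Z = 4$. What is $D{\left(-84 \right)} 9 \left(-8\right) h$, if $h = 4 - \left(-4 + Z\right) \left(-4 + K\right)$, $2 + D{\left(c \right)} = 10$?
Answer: $-2304$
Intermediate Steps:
$K = \frac{8}{3}$ ($K = 2 - - \frac{2}{3} = 2 + \frac{2}{3} = \frac{8}{3} \approx 2.6667$)
$D{\left(c \right)} = 8$ ($D{\left(c \right)} = -2 + 10 = 8$)
$h = 4$ ($h = 4 - \left(-4 + 4\right) \left(-4 + \frac{8}{3}\right) = 4 - 0 \left(- \frac{4}{3}\right) = 4 - 0 = 4 + 0 = 4$)
$D{\left(-84 \right)} 9 \left(-8\right) h = 8 \cdot 9 \left(-8\right) 4 = 8 \left(\left(-72\right) 4\right) = 8 \left(-288\right) = -2304$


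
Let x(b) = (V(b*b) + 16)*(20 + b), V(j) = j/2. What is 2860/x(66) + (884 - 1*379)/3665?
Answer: 5288366/34576343 ≈ 0.15295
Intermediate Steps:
V(j) = j/2 (V(j) = j*(½) = j/2)
x(b) = (16 + b²/2)*(20 + b) (x(b) = ((b*b)/2 + 16)*(20 + b) = (b²/2 + 16)*(20 + b) = (16 + b²/2)*(20 + b))
2860/x(66) + (884 - 1*379)/3665 = 2860/(320 + (½)*66³ + 10*66² + 16*66) + (884 - 1*379)/3665 = 2860/(320 + (½)*287496 + 10*4356 + 1056) + (884 - 379)*(1/3665) = 2860/(320 + 143748 + 43560 + 1056) + 505*(1/3665) = 2860/188684 + 101/733 = 2860*(1/188684) + 101/733 = 715/47171 + 101/733 = 5288366/34576343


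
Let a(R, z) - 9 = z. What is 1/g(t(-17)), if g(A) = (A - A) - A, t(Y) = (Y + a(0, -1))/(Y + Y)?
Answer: -34/9 ≈ -3.7778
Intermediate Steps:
a(R, z) = 9 + z
t(Y) = (8 + Y)/(2*Y) (t(Y) = (Y + (9 - 1))/(Y + Y) = (Y + 8)/((2*Y)) = (8 + Y)*(1/(2*Y)) = (8 + Y)/(2*Y))
g(A) = -A (g(A) = 0 - A = -A)
1/g(t(-17)) = 1/(-(8 - 17)/(2*(-17))) = 1/(-(-1)*(-9)/(2*17)) = 1/(-1*9/34) = 1/(-9/34) = -34/9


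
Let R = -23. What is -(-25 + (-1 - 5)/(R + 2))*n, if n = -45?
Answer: -7785/7 ≈ -1112.1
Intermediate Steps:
-(-25 + (-1 - 5)/(R + 2))*n = -(-25 + (-1 - 5)/(-23 + 2))*(-45) = -(-25 - 6/(-21))*(-45) = -(-25 - 6*(-1/21))*(-45) = -(-25 + 2/7)*(-45) = -(-173)*(-45)/7 = -1*7785/7 = -7785/7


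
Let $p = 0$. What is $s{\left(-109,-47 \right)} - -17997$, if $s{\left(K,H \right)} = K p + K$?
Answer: $17888$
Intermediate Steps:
$s{\left(K,H \right)} = K$ ($s{\left(K,H \right)} = K 0 + K = 0 + K = K$)
$s{\left(-109,-47 \right)} - -17997 = -109 - -17997 = -109 + 17997 = 17888$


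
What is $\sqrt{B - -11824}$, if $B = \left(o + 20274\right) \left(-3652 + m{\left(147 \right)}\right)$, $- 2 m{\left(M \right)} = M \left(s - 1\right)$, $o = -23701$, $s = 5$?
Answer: $\sqrt{13534766} \approx 3679.0$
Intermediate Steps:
$m{\left(M \right)} = - 2 M$ ($m{\left(M \right)} = - \frac{M \left(5 - 1\right)}{2} = - \frac{M 4}{2} = - \frac{4 M}{2} = - 2 M$)
$B = 13522942$ ($B = \left(-23701 + 20274\right) \left(-3652 - 294\right) = - 3427 \left(-3652 - 294\right) = \left(-3427\right) \left(-3946\right) = 13522942$)
$\sqrt{B - -11824} = \sqrt{13522942 - -11824} = \sqrt{13522942 + \left(11877 - 53\right)} = \sqrt{13522942 + 11824} = \sqrt{13534766}$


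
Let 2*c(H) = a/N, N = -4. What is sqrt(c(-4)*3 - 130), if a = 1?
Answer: I*sqrt(2086)/4 ≈ 11.418*I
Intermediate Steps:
c(H) = -1/8 (c(H) = (1/(-4))/2 = (1*(-1/4))/2 = (1/2)*(-1/4) = -1/8)
sqrt(c(-4)*3 - 130) = sqrt(-1/8*3 - 130) = sqrt(-3/8 - 130) = sqrt(-1043/8) = I*sqrt(2086)/4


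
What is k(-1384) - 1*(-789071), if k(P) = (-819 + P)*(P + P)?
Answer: 6886975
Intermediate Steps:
k(P) = 2*P*(-819 + P) (k(P) = (-819 + P)*(2*P) = 2*P*(-819 + P))
k(-1384) - 1*(-789071) = 2*(-1384)*(-819 - 1384) - 1*(-789071) = 2*(-1384)*(-2203) + 789071 = 6097904 + 789071 = 6886975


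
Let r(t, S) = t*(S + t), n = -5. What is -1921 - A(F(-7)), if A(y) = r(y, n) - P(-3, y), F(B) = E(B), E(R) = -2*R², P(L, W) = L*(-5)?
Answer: -12000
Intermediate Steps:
P(L, W) = -5*L
F(B) = -2*B²
A(y) = -15 + y*(-5 + y) (A(y) = y*(-5 + y) - (-5)*(-3) = y*(-5 + y) - 1*15 = y*(-5 + y) - 15 = -15 + y*(-5 + y))
-1921 - A(F(-7)) = -1921 - (-15 + (-2*(-7)²)*(-5 - 2*(-7)²)) = -1921 - (-15 + (-2*49)*(-5 - 2*49)) = -1921 - (-15 - 98*(-5 - 98)) = -1921 - (-15 - 98*(-103)) = -1921 - (-15 + 10094) = -1921 - 1*10079 = -1921 - 10079 = -12000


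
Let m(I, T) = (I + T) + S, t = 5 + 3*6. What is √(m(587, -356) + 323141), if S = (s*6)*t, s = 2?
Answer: 8*√5057 ≈ 568.90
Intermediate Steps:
t = 23 (t = 5 + 18 = 23)
S = 276 (S = (2*6)*23 = 12*23 = 276)
m(I, T) = 276 + I + T (m(I, T) = (I + T) + 276 = 276 + I + T)
√(m(587, -356) + 323141) = √((276 + 587 - 356) + 323141) = √(507 + 323141) = √323648 = 8*√5057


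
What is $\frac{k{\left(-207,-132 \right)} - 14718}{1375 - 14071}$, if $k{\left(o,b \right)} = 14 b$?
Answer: $\frac{2761}{2116} \approx 1.3048$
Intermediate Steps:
$\frac{k{\left(-207,-132 \right)} - 14718}{1375 - 14071} = \frac{14 \left(-132\right) - 14718}{1375 - 14071} = \frac{-1848 - 14718}{-12696} = \left(-16566\right) \left(- \frac{1}{12696}\right) = \frac{2761}{2116}$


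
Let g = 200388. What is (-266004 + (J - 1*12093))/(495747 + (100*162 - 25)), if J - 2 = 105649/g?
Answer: -55726795211/102583025736 ≈ -0.54324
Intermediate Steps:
J = 506425/200388 (J = 2 + 105649/200388 = 506425/200388 ≈ 2.5272)
(-266004 + (J - 1*12093))/(495747 + (100*162 - 25)) = (-266004 + (506425/200388 - 1*12093))/(495747 + (100*162 - 25)) = (-266004 + (506425/200388 - 12093))/(495747 + (16200 - 25)) = (-266004 - 2422785659/200388)/(495747 + 16175) = -55726795211/200388/511922 = -55726795211/200388*1/511922 = -55726795211/102583025736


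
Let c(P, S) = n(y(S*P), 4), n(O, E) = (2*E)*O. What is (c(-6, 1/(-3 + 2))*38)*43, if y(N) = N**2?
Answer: 470592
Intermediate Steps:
n(O, E) = 2*E*O
c(P, S) = 8*P**2*S**2 (c(P, S) = 2*4*(S*P)**2 = 2*4*(P*S)**2 = 2*4*(P**2*S**2) = 8*P**2*S**2)
(c(-6, 1/(-3 + 2))*38)*43 = ((8*(-6)**2*(1/(-3 + 2))**2)*38)*43 = ((8*36*(1/(-1))**2)*38)*43 = ((8*36*(-1)**2)*38)*43 = ((8*36*1)*38)*43 = (288*38)*43 = 10944*43 = 470592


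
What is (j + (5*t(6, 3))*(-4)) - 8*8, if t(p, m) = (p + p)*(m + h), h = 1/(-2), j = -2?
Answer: -666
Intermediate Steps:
h = -½ ≈ -0.50000
t(p, m) = 2*p*(-½ + m) (t(p, m) = (p + p)*(m - ½) = (2*p)*(-½ + m) = 2*p*(-½ + m))
(j + (5*t(6, 3))*(-4)) - 8*8 = (-2 + (5*(6*(-1 + 2*3)))*(-4)) - 8*8 = (-2 + (5*(6*(-1 + 6)))*(-4)) - 64 = (-2 + (5*(6*5))*(-4)) - 64 = (-2 + (5*30)*(-4)) - 64 = (-2 + 150*(-4)) - 64 = (-2 - 600) - 64 = -602 - 64 = -666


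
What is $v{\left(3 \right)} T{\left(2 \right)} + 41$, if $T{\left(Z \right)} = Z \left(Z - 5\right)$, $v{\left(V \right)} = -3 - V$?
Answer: $77$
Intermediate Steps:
$T{\left(Z \right)} = Z \left(-5 + Z\right)$
$v{\left(3 \right)} T{\left(2 \right)} + 41 = \left(-3 - 3\right) 2 \left(-5 + 2\right) + 41 = \left(-3 - 3\right) 2 \left(-3\right) + 41 = \left(-6\right) \left(-6\right) + 41 = 36 + 41 = 77$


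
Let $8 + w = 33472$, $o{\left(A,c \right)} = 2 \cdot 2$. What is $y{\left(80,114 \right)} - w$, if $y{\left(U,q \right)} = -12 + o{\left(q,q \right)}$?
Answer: $-33472$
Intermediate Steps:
$o{\left(A,c \right)} = 4$
$y{\left(U,q \right)} = -8$ ($y{\left(U,q \right)} = -12 + 4 = -8$)
$w = 33464$ ($w = -8 + 33472 = 33464$)
$y{\left(80,114 \right)} - w = -8 - 33464 = -33472$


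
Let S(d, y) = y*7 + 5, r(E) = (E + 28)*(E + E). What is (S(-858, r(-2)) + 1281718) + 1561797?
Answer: 2842792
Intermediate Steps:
r(E) = 2*E*(28 + E) (r(E) = (28 + E)*(2*E) = 2*E*(28 + E))
S(d, y) = 5 + 7*y (S(d, y) = 7*y + 5 = 5 + 7*y)
(S(-858, r(-2)) + 1281718) + 1561797 = ((5 + 7*(2*(-2)*(28 - 2))) + 1281718) + 1561797 = ((5 + 7*(2*(-2)*26)) + 1281718) + 1561797 = ((5 + 7*(-104)) + 1281718) + 1561797 = ((5 - 728) + 1281718) + 1561797 = (-723 + 1281718) + 1561797 = 1280995 + 1561797 = 2842792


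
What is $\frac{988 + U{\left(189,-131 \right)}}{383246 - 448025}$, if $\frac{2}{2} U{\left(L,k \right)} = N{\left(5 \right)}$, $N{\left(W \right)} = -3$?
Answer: $- \frac{985}{64779} \approx -0.015206$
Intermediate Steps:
$U{\left(L,k \right)} = -3$
$\frac{988 + U{\left(189,-131 \right)}}{383246 - 448025} = \frac{988 - 3}{383246 - 448025} = \frac{985}{-64779} = 985 \left(- \frac{1}{64779}\right) = - \frac{985}{64779}$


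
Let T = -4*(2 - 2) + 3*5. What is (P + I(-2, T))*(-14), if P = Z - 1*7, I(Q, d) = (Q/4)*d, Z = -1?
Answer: 217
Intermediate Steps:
T = 15 (T = -4*0 + 15 = 0 + 15 = 15)
I(Q, d) = Q*d/4 (I(Q, d) = (Q*(¼))*d = (Q/4)*d = Q*d/4)
P = -8 (P = -1 - 1*7 = -1 - 7 = -8)
(P + I(-2, T))*(-14) = (-8 + (¼)*(-2)*15)*(-14) = (-8 - 15/2)*(-14) = -31/2*(-14) = 217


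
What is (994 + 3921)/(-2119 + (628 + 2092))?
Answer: 4915/601 ≈ 8.1780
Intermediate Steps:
(994 + 3921)/(-2119 + (628 + 2092)) = 4915/(-2119 + 2720) = 4915/601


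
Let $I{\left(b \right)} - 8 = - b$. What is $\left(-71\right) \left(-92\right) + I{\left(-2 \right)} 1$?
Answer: $6542$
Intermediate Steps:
$I{\left(b \right)} = 8 - b$
$\left(-71\right) \left(-92\right) + I{\left(-2 \right)} 1 = \left(-71\right) \left(-92\right) + \left(8 - -2\right) 1 = 6532 + \left(8 + 2\right) 1 = 6532 + 10 \cdot 1 = 6532 + 10 = 6542$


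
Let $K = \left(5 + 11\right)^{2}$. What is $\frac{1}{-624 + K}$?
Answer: $- \frac{1}{368} \approx -0.0027174$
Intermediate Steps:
$K = 256$ ($K = 16^{2} = 256$)
$\frac{1}{-624 + K} = \frac{1}{-624 + 256} = \frac{1}{-368} = - \frac{1}{368}$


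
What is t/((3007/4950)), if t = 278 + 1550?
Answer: 9048600/3007 ≈ 3009.2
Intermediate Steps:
t = 1828
t/((3007/4950)) = 1828/((3007/4950)) = 1828/((3007*(1/4950))) = 1828/(3007/4950) = 1828*(4950/3007) = 9048600/3007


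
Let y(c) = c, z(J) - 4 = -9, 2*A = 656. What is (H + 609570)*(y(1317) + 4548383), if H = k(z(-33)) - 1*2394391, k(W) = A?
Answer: -8118907802100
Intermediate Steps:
A = 328 (A = (½)*656 = 328)
z(J) = -5 (z(J) = 4 - 9 = -5)
k(W) = 328
H = -2394063 (H = 328 - 1*2394391 = 328 - 2394391 = -2394063)
(H + 609570)*(y(1317) + 4548383) = (-2394063 + 609570)*(1317 + 4548383) = -1784493*4549700 = -8118907802100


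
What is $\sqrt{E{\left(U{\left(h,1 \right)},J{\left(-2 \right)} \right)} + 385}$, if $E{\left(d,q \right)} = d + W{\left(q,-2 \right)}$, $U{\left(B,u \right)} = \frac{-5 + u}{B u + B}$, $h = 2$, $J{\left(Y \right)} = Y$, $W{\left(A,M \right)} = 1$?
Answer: $\sqrt{385} \approx 19.621$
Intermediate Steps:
$U{\left(B,u \right)} = \frac{-5 + u}{B + B u}$
$E{\left(d,q \right)} = 1 + d$ ($E{\left(d,q \right)} = d + 1 = 1 + d$)
$\sqrt{E{\left(U{\left(h,1 \right)},J{\left(-2 \right)} \right)} + 385} = \sqrt{\left(1 + \frac{-5 + 1}{2 \left(1 + 1\right)}\right) + 385} = \sqrt{\left(1 + \frac{1}{2} \cdot \frac{1}{2} \left(-4\right)\right) + 385} = \sqrt{\left(1 - 1\right) + 385} = \sqrt{0 + 385} = \sqrt{385}$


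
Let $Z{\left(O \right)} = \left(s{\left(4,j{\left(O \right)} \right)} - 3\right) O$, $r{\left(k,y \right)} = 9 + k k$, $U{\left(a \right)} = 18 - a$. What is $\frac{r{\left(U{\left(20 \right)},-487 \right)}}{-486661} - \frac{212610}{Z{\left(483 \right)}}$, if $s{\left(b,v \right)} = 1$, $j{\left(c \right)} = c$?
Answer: $\frac{2463547206}{11193203} \approx 220.09$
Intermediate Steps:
$r{\left(k,y \right)} = 9 + k^{2}$
$Z{\left(O \right)} = - 2 O$ ($Z{\left(O \right)} = \left(1 - 3\right) O = - 2 O$)
$\frac{r{\left(U{\left(20 \right)},-487 \right)}}{-486661} - \frac{212610}{Z{\left(483 \right)}} = \frac{9 + \left(18 - 20\right)^{2}}{-486661} - \frac{212610}{\left(-2\right) 483} = \left(9 + \left(18 - 20\right)^{2}\right) \left(- \frac{1}{486661}\right) - \frac{212610}{-966} = \left(9 + \left(-2\right)^{2}\right) \left(- \frac{1}{486661}\right) - - \frac{35435}{161} = \left(9 + 4\right) \left(- \frac{1}{486661}\right) + \frac{35435}{161} = 13 \left(- \frac{1}{486661}\right) + \frac{35435}{161} = - \frac{13}{486661} + \frac{35435}{161} = \frac{2463547206}{11193203}$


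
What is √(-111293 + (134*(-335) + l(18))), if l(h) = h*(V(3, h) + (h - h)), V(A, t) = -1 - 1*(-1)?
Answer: I*√156183 ≈ 395.2*I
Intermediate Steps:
V(A, t) = 0 (V(A, t) = -1 + 1 = 0)
l(h) = 0 (l(h) = h*(0 + (h - h)) = h*(0 + 0) = h*0 = 0)
√(-111293 + (134*(-335) + l(18))) = √(-111293 + (134*(-335) + 0)) = √(-111293 + (-44890 + 0)) = √(-111293 - 44890) = √(-156183) = I*√156183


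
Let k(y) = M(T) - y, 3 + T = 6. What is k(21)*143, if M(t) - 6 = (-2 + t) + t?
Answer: -1573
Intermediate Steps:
T = 3 (T = -3 + 6 = 3)
M(t) = 4 + 2*t (M(t) = 6 + ((-2 + t) + t) = 6 + (-2 + 2*t) = 4 + 2*t)
k(y) = 10 - y (k(y) = (4 + 2*3) - y = (4 + 6) - y = 10 - y)
k(21)*143 = (10 - 1*21)*143 = (10 - 21)*143 = -11*143 = -1573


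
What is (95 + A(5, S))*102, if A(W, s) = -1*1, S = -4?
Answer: 9588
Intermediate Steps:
A(W, s) = -1
(95 + A(5, S))*102 = (95 - 1)*102 = 94*102 = 9588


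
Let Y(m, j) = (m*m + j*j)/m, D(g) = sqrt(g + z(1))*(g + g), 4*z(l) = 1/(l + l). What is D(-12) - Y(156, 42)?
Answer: -2175/13 - 6*I*sqrt(190) ≈ -167.31 - 82.704*I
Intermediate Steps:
z(l) = 1/(8*l) (z(l) = 1/(4*(l + l)) = 1/(4*((2*l))) = (1/(2*l))/4 = 1/(8*l))
D(g) = 2*g*sqrt(1/8 + g) (D(g) = sqrt(g + (1/8)/1)*(g + g) = sqrt(g + (1/8)*1)*(2*g) = sqrt(g + 1/8)*(2*g) = sqrt(1/8 + g)*(2*g) = 2*g*sqrt(1/8 + g))
Y(m, j) = (j**2 + m**2)/m (Y(m, j) = (m**2 + j**2)/m = (j**2 + m**2)/m)
D(-12) - Y(156, 42) = (1/2)*(-12)*sqrt(2 + 16*(-12)) - (156 + 42**2/156) = (1/2)*(-12)*sqrt(2 - 192) - (156 + 1764*(1/156)) = (1/2)*(-12)*sqrt(-190) - (156 + 147/13) = (1/2)*(-12)*(I*sqrt(190)) - 1*2175/13 = -6*I*sqrt(190) - 2175/13 = -2175/13 - 6*I*sqrt(190)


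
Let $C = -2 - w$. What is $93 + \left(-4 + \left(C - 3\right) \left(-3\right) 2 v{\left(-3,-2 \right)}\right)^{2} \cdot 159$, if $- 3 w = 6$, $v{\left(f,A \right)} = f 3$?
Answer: $4381497$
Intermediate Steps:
$v{\left(f,A \right)} = 3 f$
$w = -2$ ($w = \left(- \frac{1}{3}\right) 6 = -2$)
$C = 0$ ($C = -2 - -2 = -2 + 2 = 0$)
$93 + \left(-4 + \left(C - 3\right) \left(-3\right) 2 v{\left(-3,-2 \right)}\right)^{2} \cdot 159 = 93 + \left(-4 + \left(0 - 3\right) \left(-3\right) 2 \cdot 3 \left(-3\right)\right)^{2} \cdot 159 = 93 + \left(-4 - 3 \left(\left(-6\right) \left(-9\right)\right)\right)^{2} \cdot 159 = 93 + \left(-4 - 162\right)^{2} \cdot 159 = 93 + \left(-166\right)^{2} \cdot 159 = 93 + 27556 \cdot 159 = 93 + 4381404 = 4381497$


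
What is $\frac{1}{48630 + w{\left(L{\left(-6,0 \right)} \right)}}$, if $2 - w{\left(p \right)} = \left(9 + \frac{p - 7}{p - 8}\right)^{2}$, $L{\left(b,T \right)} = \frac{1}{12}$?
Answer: $\frac{9025}{438023956} \approx 2.0604 \cdot 10^{-5}$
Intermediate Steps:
$L{\left(b,T \right)} = \frac{1}{12}$
$w{\left(p \right)} = 2 - \left(9 + \frac{-7 + p}{-8 + p}\right)^{2}$ ($w{\left(p \right)} = 2 - \left(9 + \frac{p - 7}{p - 8}\right)^{2} = 2 - \left(9 + \frac{-7 + p}{-8 + p}\right)^{2}$)
$\frac{1}{48630 + w{\left(L{\left(-6,0 \right)} \right)}} = \frac{1}{48630 + \left(2 - \frac{\left(-79 + 10 \cdot \frac{1}{12}\right)^{2}}{\left(-8 + \frac{1}{12}\right)^{2}}\right)} = \frac{1}{48630 + \left(2 - \frac{\left(-79 + \frac{5}{6}\right)^{2}}{\frac{9025}{144}}\right)} = \frac{1}{48630 + \left(2 - \left(- \frac{469}{6}\right)^{2} \cdot \frac{144}{9025}\right)} = \frac{1}{48630 + \left(2 - \frac{219961}{36} \cdot \frac{144}{9025}\right)} = \frac{1}{48630 + \left(2 - \frac{879844}{9025}\right)} = \frac{1}{48630 - \frac{861794}{9025}} = \frac{1}{\frac{438023956}{9025}} = \frac{9025}{438023956}$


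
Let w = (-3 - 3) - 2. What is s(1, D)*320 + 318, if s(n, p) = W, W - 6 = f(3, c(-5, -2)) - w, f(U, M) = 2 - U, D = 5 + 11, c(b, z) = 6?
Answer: 4478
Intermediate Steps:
D = 16
w = -8 (w = -6 - 2 = -8)
W = 13 (W = 6 + ((2 - 1*3) - 1*(-8)) = 6 + ((2 - 3) + 8) = 6 + (-1 + 8) = 6 + 7 = 13)
s(n, p) = 13
s(1, D)*320 + 318 = 13*320 + 318 = 4160 + 318 = 4478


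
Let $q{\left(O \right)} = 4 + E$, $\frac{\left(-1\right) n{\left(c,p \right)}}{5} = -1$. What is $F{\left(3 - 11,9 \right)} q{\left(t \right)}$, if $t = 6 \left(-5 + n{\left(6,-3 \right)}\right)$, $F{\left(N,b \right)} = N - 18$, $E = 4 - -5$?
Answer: $-338$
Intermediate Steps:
$E = 9$ ($E = 4 + 5 = 9$)
$n{\left(c,p \right)} = 5$ ($n{\left(c,p \right)} = \left(-5\right) \left(-1\right) = 5$)
$F{\left(N,b \right)} = -18 + N$
$t = 0$ ($t = 6 \left(-5 + 5\right) = 6 \cdot 0 = 0$)
$q{\left(O \right)} = 13$ ($q{\left(O \right)} = 4 + 9 = 13$)
$F{\left(3 - 11,9 \right)} q{\left(t \right)} = \left(-18 + \left(3 - 11\right)\right) 13 = \left(-18 - 8\right) 13 = \left(-26\right) 13 = -338$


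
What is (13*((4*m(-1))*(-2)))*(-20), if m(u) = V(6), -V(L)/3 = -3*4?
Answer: 74880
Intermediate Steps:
V(L) = 36 (V(L) = -(-9)*4 = -3*(-12) = 36)
m(u) = 36
(13*((4*m(-1))*(-2)))*(-20) = (13*((4*36)*(-2)))*(-20) = (13*(144*(-2)))*(-20) = (13*(-288))*(-20) = -3744*(-20) = 74880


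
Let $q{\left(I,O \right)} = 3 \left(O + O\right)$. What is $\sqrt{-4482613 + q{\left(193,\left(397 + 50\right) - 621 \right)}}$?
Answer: $i \sqrt{4483657} \approx 2117.5 i$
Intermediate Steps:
$q{\left(I,O \right)} = 6 O$ ($q{\left(I,O \right)} = 3 \cdot 2 O = 6 O$)
$\sqrt{-4482613 + q{\left(193,\left(397 + 50\right) - 621 \right)}} = \sqrt{-4482613 + 6 \left(\left(397 + 50\right) - 621\right)} = \sqrt{-4482613 + 6 \left(447 - 621\right)} = \sqrt{-4482613 + 6 \left(-174\right)} = \sqrt{-4482613 - 1044} = \sqrt{-4483657} = i \sqrt{4483657}$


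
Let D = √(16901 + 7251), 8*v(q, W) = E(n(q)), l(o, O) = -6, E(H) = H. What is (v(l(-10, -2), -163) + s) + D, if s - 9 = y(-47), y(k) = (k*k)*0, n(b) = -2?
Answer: 35/4 + 2*√6038 ≈ 164.16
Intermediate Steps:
v(q, W) = -¼ (v(q, W) = (⅛)*(-2) = -¼)
y(k) = 0 (y(k) = k²*0 = 0)
D = 2*√6038 (D = √24152 = 2*√6038 ≈ 155.41)
s = 9 (s = 9 + 0 = 9)
(v(l(-10, -2), -163) + s) + D = (-¼ + 9) + 2*√6038 = 35/4 + 2*√6038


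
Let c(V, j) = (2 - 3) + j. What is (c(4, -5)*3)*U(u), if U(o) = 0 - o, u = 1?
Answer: 18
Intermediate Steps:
U(o) = -o
c(V, j) = -1 + j
(c(4, -5)*3)*U(u) = ((-1 - 5)*3)*(-1*1) = -6*3*(-1) = -18*(-1) = 18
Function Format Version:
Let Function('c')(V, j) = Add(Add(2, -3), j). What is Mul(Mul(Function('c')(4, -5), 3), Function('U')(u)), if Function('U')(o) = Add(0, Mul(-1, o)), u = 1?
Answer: 18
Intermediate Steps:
Function('U')(o) = Mul(-1, o)
Function('c')(V, j) = Add(-1, j)
Mul(Mul(Function('c')(4, -5), 3), Function('U')(u)) = Mul(Mul(Add(-1, -5), 3), Mul(-1, 1)) = Mul(Mul(-6, 3), -1) = Mul(-18, -1) = 18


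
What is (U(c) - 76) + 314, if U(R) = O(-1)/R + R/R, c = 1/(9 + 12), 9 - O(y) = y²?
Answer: 407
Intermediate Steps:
O(y) = 9 - y²
c = 1/21 ≈ 0.047619
U(R) = 1 + 8/R (U(R) = (9 - 1*(-1)²)/R + R/R = (9 - 1*1)/R + 1 = (9 - 1)/R + 1 = 8/R + 1 = 1 + 8/R)
(U(c) - 76) + 314 = ((8 + 1/21)/(1/21) - 76) + 314 = (21*(169/21) - 76) + 314 = (169 - 76) + 314 = 93 + 314 = 407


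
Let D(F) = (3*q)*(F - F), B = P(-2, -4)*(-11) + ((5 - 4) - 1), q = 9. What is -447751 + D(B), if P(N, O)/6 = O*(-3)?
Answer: -447751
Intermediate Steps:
P(N, O) = -18*O (P(N, O) = 6*(O*(-3)) = 6*(-3*O) = -18*O)
B = -792 (B = -18*(-4)*(-11) + ((5 - 4) - 1) = 72*(-11) + (1 - 1) = -792 + 0 = -792)
D(F) = 0 (D(F) = (3*9)*(F - F) = 27*0 = 0)
-447751 + D(B) = -447751 + 0 = -447751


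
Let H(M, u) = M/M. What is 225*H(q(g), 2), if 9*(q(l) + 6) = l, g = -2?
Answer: 225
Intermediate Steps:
q(l) = -6 + l/9
H(M, u) = 1
225*H(q(g), 2) = 225*1 = 225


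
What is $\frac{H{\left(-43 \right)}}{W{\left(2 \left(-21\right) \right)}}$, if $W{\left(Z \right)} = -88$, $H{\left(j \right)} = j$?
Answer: $\frac{43}{88} \approx 0.48864$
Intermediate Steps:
$\frac{H{\left(-43 \right)}}{W{\left(2 \left(-21\right) \right)}} = - \frac{43}{-88} = \left(-43\right) \left(- \frac{1}{88}\right) = \frac{43}{88}$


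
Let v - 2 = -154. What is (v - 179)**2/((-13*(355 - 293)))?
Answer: -109561/806 ≈ -135.93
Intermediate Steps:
v = -152 (v = 2 - 154 = -152)
(v - 179)**2/((-13*(355 - 293))) = (-152 - 179)**2/((-13*(355 - 293))) = (-331)**2/((-13*62)) = 109561/(-806) = 109561*(-1/806) = -109561/806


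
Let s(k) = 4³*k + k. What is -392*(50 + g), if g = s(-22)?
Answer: 540960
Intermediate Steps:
s(k) = 65*k (s(k) = 64*k + k = 65*k)
g = -1430 (g = 65*(-22) = -1430)
-392*(50 + g) = -392*(50 - 1430) = -392*(-1380) = 540960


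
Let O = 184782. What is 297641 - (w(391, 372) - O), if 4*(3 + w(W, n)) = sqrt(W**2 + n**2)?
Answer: 482426 - sqrt(291265)/4 ≈ 4.8229e+5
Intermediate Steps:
w(W, n) = -3 + sqrt(W**2 + n**2)/4
297641 - (w(391, 372) - O) = 297641 - ((-3 + sqrt(391**2 + 372**2)/4) - 1*184782) = 297641 - ((-3 + sqrt(152881 + 138384)/4) - 184782) = 297641 - ((-3 + sqrt(291265)/4) - 184782) = 297641 - (-184785 + sqrt(291265)/4) = 297641 + (184785 - sqrt(291265)/4) = 482426 - sqrt(291265)/4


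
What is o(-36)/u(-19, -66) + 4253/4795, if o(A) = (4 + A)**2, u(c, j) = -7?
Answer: -697187/4795 ≈ -145.40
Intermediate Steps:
o(-36)/u(-19, -66) + 4253/4795 = (4 - 36)**2/(-7) + 4253/4795 = (-32)**2*(-1/7) + 4253*(1/4795) = 1024*(-1/7) + 4253/4795 = -1024/7 + 4253/4795 = -697187/4795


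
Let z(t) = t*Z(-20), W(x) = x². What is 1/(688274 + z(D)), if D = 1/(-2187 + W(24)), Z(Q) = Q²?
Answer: 1611/1108809014 ≈ 1.4529e-6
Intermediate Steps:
D = -1/1611 (D = 1/(-2187 + 24²) = 1/(-2187 + 576) = 1/(-1611) = -1/1611 ≈ -0.00062073)
z(t) = 400*t (z(t) = t*(-20)² = t*400 = 400*t)
1/(688274 + z(D)) = 1/(688274 + 400*(-1/1611)) = 1/(688274 - 400/1611) = 1/(1108809014/1611) = 1611/1108809014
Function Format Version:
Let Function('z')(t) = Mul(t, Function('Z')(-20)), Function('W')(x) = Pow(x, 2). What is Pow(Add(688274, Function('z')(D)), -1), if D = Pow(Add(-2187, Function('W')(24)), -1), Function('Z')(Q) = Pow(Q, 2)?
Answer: Rational(1611, 1108809014) ≈ 1.4529e-6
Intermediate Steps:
D = Rational(-1, 1611) (D = Pow(Add(-2187, Pow(24, 2)), -1) = Pow(Add(-2187, 576), -1) = Pow(-1611, -1) = Rational(-1, 1611) ≈ -0.00062073)
Function('z')(t) = Mul(400, t) (Function('z')(t) = Mul(t, Pow(-20, 2)) = Mul(t, 400) = Mul(400, t))
Pow(Add(688274, Function('z')(D)), -1) = Pow(Add(688274, Mul(400, Rational(-1, 1611))), -1) = Pow(Add(688274, Rational(-400, 1611)), -1) = Pow(Rational(1108809014, 1611), -1) = Rational(1611, 1108809014)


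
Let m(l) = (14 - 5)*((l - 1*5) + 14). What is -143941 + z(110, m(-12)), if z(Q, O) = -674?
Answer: -144615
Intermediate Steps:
m(l) = 81 + 9*l (m(l) = 9*((l - 5) + 14) = 9*((-5 + l) + 14) = 9*(9 + l) = 81 + 9*l)
-143941 + z(110, m(-12)) = -143941 - 674 = -144615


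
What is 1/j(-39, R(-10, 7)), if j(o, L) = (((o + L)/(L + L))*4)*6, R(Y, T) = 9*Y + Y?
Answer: 25/417 ≈ 0.059952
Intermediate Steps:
R(Y, T) = 10*Y
j(o, L) = 12*(L + o)/L (j(o, L) = (((L + o)/((2*L)))*4)*6 = (((L + o)*(1/(2*L)))*4)*6 = (((L + o)/(2*L))*4)*6 = (2*(L + o)/L)*6 = 12*(L + o)/L)
1/j(-39, R(-10, 7)) = 1/(12 + 12*(-39)/(10*(-10))) = 1/(12 + 12*(-39)/(-100)) = 1/(12 + 12*(-39)*(-1/100)) = 1/(12 + 117/25) = 1/(417/25) = 25/417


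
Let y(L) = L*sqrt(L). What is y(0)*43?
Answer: 0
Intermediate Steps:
y(L) = L**(3/2)
y(0)*43 = 0**(3/2)*43 = 0*43 = 0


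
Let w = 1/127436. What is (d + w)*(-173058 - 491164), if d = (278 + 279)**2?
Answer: -13130636594543715/63718 ≈ -2.0607e+11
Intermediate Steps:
w = 1/127436 ≈ 7.8471e-6
d = 310249 (d = 557**2 = 310249)
(d + w)*(-173058 - 491164) = (310249 + 1/127436)*(-173058 - 491164) = (39536891565/127436)*(-664222) = -13130636594543715/63718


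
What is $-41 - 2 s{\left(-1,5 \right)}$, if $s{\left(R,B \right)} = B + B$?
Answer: $-61$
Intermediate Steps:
$s{\left(R,B \right)} = 2 B$
$-41 - 2 s{\left(-1,5 \right)} = -41 - 2 \cdot 2 \cdot 5 = -41 - 20 = -61$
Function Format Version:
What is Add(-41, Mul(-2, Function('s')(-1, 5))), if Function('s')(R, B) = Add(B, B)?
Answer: -61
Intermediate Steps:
Function('s')(R, B) = Mul(2, B)
Add(-41, Mul(-2, Function('s')(-1, 5))) = Add(-41, Mul(-2, Mul(2, 5))) = Add(-41, Mul(-2, 10)) = Add(-41, -20) = -61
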